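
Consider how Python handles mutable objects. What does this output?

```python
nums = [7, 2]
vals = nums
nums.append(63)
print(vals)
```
[7, 2, 63]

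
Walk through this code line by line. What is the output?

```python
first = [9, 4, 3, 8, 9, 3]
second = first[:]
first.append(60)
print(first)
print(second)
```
[9, 4, 3, 8, 9, 3, 60]
[9, 4, 3, 8, 9, 3]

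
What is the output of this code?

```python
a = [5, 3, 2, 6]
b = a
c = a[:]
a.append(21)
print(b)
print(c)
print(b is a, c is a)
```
[5, 3, 2, 6, 21]
[5, 3, 2, 6]
True False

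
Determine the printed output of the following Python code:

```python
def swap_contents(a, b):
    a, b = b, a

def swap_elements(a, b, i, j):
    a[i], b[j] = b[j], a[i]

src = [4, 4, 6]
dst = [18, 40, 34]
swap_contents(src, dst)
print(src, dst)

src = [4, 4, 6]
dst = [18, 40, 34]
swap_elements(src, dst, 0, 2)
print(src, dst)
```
[4, 4, 6] [18, 40, 34]
[34, 4, 6] [18, 40, 4]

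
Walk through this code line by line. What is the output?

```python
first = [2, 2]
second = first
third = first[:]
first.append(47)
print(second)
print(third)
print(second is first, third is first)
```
[2, 2, 47]
[2, 2]
True False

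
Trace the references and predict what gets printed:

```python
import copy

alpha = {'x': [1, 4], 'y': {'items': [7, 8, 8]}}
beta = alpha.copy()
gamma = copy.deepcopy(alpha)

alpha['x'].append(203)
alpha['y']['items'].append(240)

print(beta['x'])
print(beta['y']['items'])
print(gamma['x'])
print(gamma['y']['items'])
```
[1, 4, 203]
[7, 8, 8, 240]
[1, 4]
[7, 8, 8]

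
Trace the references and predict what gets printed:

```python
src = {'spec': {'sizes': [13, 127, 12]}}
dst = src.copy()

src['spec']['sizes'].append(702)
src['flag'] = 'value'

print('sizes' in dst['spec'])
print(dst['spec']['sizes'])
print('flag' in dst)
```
True
[13, 127, 12, 702]
False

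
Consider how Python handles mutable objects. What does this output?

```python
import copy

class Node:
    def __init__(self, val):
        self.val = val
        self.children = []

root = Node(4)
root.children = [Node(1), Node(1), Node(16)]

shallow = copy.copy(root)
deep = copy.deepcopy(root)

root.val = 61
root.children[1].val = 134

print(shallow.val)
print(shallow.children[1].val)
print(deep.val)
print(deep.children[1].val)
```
4
134
4
1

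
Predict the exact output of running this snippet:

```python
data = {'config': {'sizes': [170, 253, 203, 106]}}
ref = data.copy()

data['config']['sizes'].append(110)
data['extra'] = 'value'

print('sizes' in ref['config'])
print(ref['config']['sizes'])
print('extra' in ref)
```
True
[170, 253, 203, 106, 110]
False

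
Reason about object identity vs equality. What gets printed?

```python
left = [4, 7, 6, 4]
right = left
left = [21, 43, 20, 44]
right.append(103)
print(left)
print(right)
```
[21, 43, 20, 44]
[4, 7, 6, 4, 103]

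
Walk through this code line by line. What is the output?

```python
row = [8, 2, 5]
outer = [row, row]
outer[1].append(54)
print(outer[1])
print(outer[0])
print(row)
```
[8, 2, 5, 54]
[8, 2, 5, 54]
[8, 2, 5, 54]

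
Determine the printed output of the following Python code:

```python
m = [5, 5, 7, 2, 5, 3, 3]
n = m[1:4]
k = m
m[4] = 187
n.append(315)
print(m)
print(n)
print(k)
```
[5, 5, 7, 2, 187, 3, 3]
[5, 7, 2, 315]
[5, 5, 7, 2, 187, 3, 3]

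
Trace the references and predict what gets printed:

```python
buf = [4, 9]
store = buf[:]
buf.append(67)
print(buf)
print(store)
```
[4, 9, 67]
[4, 9]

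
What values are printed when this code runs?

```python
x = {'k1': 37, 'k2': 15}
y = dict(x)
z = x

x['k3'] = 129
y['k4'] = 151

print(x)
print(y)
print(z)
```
{'k1': 37, 'k2': 15, 'k3': 129}
{'k1': 37, 'k2': 15, 'k4': 151}
{'k1': 37, 'k2': 15, 'k3': 129}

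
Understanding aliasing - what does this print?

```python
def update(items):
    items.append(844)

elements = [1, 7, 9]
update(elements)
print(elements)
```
[1, 7, 9, 844]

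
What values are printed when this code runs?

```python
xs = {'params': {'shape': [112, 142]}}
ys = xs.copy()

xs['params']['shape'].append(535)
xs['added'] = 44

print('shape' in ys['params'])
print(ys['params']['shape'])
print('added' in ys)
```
True
[112, 142, 535]
False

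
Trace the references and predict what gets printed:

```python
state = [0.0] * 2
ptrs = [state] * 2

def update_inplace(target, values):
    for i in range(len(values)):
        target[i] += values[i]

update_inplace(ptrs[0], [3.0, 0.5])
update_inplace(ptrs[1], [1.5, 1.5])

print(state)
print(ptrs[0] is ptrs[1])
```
[4.5, 2.0]
True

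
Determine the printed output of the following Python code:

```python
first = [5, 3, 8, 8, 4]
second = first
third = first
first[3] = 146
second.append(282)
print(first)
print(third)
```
[5, 3, 8, 146, 4, 282]
[5, 3, 8, 146, 4, 282]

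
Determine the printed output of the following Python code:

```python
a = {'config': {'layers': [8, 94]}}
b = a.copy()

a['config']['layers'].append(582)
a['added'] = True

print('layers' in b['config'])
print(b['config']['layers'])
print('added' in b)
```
True
[8, 94, 582]
False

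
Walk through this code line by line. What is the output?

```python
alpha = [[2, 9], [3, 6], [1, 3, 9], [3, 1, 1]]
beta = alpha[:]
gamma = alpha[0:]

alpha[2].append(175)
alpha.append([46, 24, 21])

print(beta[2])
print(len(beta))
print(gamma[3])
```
[1, 3, 9, 175]
4
[3, 1, 1]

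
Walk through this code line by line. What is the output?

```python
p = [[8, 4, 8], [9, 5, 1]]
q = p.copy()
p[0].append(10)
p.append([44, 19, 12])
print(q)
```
[[8, 4, 8, 10], [9, 5, 1]]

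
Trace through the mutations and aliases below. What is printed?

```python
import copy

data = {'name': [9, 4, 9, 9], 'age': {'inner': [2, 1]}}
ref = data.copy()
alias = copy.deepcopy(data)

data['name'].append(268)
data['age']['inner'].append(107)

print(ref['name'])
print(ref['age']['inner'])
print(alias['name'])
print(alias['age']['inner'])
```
[9, 4, 9, 9, 268]
[2, 1, 107]
[9, 4, 9, 9]
[2, 1]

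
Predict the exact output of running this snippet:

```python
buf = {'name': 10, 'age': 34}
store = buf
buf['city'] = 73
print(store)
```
{'name': 10, 'age': 34, 'city': 73}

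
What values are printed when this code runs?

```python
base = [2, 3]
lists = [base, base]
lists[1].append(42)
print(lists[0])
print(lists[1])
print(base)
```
[2, 3, 42]
[2, 3, 42]
[2, 3, 42]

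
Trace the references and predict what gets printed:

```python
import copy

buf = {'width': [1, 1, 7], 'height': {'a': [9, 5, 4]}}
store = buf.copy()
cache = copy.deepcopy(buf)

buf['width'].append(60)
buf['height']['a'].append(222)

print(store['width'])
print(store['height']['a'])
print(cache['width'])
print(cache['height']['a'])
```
[1, 1, 7, 60]
[9, 5, 4, 222]
[1, 1, 7]
[9, 5, 4]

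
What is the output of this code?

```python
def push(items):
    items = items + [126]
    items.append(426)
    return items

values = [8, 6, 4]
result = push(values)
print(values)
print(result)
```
[8, 6, 4]
[8, 6, 4, 126, 426]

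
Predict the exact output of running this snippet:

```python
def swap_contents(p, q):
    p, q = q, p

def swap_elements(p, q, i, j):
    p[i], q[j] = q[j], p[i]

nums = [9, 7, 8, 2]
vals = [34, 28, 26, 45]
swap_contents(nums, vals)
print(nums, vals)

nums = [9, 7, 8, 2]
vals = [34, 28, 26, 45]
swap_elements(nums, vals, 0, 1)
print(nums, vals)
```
[9, 7, 8, 2] [34, 28, 26, 45]
[28, 7, 8, 2] [34, 9, 26, 45]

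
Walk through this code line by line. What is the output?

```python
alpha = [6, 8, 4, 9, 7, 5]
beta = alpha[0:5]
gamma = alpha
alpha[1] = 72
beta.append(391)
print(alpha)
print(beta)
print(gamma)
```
[6, 72, 4, 9, 7, 5]
[6, 8, 4, 9, 7, 391]
[6, 72, 4, 9, 7, 5]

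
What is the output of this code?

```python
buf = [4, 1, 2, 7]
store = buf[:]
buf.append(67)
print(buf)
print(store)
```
[4, 1, 2, 7, 67]
[4, 1, 2, 7]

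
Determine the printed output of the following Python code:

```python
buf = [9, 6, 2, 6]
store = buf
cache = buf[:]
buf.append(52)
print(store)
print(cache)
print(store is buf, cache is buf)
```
[9, 6, 2, 6, 52]
[9, 6, 2, 6]
True False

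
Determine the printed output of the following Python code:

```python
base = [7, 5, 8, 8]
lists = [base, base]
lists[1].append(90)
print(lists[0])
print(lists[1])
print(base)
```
[7, 5, 8, 8, 90]
[7, 5, 8, 8, 90]
[7, 5, 8, 8, 90]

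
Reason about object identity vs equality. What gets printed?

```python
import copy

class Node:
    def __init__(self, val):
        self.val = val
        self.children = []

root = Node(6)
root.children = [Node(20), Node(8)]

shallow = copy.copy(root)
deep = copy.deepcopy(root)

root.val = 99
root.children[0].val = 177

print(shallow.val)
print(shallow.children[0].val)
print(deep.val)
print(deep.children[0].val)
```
6
177
6
20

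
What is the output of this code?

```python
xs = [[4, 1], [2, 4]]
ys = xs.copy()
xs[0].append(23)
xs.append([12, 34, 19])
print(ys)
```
[[4, 1, 23], [2, 4]]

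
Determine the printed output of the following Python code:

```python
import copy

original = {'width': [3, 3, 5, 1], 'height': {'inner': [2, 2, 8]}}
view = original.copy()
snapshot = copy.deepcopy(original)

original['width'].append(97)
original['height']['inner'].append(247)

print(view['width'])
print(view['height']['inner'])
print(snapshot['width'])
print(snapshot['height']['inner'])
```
[3, 3, 5, 1, 97]
[2, 2, 8, 247]
[3, 3, 5, 1]
[2, 2, 8]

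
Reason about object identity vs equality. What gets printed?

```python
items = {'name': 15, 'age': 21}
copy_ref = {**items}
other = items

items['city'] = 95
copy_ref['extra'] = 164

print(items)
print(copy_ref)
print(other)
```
{'name': 15, 'age': 21, 'city': 95}
{'name': 15, 'age': 21, 'extra': 164}
{'name': 15, 'age': 21, 'city': 95}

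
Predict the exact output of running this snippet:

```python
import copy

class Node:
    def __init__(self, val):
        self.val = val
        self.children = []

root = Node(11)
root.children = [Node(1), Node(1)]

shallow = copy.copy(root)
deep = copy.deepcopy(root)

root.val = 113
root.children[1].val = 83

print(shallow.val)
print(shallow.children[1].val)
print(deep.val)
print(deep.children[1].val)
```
11
83
11
1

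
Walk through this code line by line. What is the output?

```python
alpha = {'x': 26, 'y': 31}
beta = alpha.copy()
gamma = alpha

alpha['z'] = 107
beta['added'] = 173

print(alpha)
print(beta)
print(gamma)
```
{'x': 26, 'y': 31, 'z': 107}
{'x': 26, 'y': 31, 'added': 173}
{'x': 26, 'y': 31, 'z': 107}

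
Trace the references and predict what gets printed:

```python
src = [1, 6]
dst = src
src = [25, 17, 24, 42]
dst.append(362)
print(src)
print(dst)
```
[25, 17, 24, 42]
[1, 6, 362]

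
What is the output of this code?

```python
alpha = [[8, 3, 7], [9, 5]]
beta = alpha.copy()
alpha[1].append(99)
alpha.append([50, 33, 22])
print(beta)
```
[[8, 3, 7], [9, 5, 99]]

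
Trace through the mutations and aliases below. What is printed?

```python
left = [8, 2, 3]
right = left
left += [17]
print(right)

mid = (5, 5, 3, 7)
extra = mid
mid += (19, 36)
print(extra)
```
[8, 2, 3, 17]
(5, 5, 3, 7)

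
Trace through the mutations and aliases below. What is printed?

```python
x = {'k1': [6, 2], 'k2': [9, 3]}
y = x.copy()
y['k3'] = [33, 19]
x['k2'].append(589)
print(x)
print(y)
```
{'k1': [6, 2], 'k2': [9, 3, 589]}
{'k1': [6, 2], 'k2': [9, 3, 589], 'k3': [33, 19]}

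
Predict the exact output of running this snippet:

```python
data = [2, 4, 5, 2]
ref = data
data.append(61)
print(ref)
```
[2, 4, 5, 2, 61]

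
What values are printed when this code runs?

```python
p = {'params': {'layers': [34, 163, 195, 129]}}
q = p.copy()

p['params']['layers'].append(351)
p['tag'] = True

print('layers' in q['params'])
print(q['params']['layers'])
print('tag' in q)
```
True
[34, 163, 195, 129, 351]
False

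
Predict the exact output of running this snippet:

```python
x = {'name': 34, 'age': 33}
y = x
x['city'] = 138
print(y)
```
{'name': 34, 'age': 33, 'city': 138}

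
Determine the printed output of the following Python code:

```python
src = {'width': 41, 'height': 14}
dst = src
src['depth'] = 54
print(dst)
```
{'width': 41, 'height': 14, 'depth': 54}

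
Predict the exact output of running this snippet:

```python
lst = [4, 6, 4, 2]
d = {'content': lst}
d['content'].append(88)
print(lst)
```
[4, 6, 4, 2, 88]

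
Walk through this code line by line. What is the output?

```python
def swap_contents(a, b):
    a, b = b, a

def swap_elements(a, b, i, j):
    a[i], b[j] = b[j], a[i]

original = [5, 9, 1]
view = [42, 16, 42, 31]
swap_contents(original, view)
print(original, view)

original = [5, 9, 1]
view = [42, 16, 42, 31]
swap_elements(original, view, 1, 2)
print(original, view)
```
[5, 9, 1] [42, 16, 42, 31]
[5, 42, 1] [42, 16, 9, 31]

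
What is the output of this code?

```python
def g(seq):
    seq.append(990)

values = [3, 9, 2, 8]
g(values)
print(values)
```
[3, 9, 2, 8, 990]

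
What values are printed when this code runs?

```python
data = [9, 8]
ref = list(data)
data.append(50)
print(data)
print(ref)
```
[9, 8, 50]
[9, 8]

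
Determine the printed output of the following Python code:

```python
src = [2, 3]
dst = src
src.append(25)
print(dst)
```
[2, 3, 25]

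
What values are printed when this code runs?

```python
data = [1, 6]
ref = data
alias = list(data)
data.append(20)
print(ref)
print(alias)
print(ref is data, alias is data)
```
[1, 6, 20]
[1, 6]
True False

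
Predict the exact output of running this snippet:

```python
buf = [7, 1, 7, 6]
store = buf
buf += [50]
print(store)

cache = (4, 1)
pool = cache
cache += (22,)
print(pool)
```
[7, 1, 7, 6, 50]
(4, 1)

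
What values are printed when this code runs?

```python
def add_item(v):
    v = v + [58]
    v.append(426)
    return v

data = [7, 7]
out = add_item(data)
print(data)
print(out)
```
[7, 7]
[7, 7, 58, 426]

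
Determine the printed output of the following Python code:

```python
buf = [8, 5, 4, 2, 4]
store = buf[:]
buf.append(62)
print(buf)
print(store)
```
[8, 5, 4, 2, 4, 62]
[8, 5, 4, 2, 4]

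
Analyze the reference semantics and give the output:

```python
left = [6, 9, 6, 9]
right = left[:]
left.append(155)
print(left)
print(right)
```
[6, 9, 6, 9, 155]
[6, 9, 6, 9]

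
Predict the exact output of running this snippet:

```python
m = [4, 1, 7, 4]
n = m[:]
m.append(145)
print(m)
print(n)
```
[4, 1, 7, 4, 145]
[4, 1, 7, 4]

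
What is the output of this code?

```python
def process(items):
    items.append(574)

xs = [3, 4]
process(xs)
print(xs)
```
[3, 4, 574]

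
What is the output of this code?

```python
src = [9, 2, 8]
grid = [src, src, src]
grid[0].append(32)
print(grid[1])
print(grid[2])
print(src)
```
[9, 2, 8, 32]
[9, 2, 8, 32]
[9, 2, 8, 32]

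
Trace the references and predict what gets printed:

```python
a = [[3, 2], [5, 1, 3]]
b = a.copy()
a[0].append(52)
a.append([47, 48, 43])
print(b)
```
[[3, 2, 52], [5, 1, 3]]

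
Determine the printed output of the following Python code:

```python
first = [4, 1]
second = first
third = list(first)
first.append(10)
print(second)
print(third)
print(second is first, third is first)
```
[4, 1, 10]
[4, 1]
True False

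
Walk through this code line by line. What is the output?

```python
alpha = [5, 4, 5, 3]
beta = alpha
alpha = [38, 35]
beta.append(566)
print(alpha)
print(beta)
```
[38, 35]
[5, 4, 5, 3, 566]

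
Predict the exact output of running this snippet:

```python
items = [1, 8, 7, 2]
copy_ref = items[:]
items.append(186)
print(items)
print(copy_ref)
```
[1, 8, 7, 2, 186]
[1, 8, 7, 2]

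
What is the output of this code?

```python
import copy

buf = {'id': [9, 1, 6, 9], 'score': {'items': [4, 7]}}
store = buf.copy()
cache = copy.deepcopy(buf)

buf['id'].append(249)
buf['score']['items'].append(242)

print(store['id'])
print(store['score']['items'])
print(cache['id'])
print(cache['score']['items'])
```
[9, 1, 6, 9, 249]
[4, 7, 242]
[9, 1, 6, 9]
[4, 7]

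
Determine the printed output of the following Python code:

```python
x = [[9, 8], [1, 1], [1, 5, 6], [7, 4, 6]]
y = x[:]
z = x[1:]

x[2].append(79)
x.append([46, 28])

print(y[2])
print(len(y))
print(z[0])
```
[1, 5, 6, 79]
4
[1, 1]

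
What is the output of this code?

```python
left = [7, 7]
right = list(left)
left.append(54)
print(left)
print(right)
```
[7, 7, 54]
[7, 7]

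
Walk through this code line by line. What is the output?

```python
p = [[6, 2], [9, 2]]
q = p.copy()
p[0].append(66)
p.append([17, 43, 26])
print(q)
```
[[6, 2, 66], [9, 2]]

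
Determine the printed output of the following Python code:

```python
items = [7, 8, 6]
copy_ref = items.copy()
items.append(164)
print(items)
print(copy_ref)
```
[7, 8, 6, 164]
[7, 8, 6]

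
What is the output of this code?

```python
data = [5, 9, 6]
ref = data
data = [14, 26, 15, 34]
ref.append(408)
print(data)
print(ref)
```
[14, 26, 15, 34]
[5, 9, 6, 408]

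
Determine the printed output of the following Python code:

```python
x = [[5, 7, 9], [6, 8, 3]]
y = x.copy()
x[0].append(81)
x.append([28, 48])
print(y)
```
[[5, 7, 9, 81], [6, 8, 3]]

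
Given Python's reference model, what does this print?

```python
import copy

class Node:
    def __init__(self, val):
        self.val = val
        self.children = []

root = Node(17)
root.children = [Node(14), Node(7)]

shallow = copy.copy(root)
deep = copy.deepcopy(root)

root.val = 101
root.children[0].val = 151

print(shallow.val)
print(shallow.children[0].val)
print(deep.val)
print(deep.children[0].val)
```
17
151
17
14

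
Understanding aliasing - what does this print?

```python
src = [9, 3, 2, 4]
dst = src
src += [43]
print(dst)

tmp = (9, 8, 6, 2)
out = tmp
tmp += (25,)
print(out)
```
[9, 3, 2, 4, 43]
(9, 8, 6, 2)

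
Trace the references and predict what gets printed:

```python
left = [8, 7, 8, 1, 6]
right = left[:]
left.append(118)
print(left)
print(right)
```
[8, 7, 8, 1, 6, 118]
[8, 7, 8, 1, 6]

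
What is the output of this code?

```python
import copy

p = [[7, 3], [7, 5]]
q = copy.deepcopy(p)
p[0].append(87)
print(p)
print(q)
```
[[7, 3, 87], [7, 5]]
[[7, 3], [7, 5]]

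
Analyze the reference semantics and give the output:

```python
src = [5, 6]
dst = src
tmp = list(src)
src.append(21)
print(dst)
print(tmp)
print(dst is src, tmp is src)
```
[5, 6, 21]
[5, 6]
True False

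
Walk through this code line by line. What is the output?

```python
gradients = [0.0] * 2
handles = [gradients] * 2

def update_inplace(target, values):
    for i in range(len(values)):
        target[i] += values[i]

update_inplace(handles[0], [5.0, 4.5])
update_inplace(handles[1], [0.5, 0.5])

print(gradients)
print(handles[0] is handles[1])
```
[5.5, 5.0]
True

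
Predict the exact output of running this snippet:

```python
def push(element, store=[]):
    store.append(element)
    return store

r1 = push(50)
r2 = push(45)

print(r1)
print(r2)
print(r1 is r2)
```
[50, 45]
[50, 45]
True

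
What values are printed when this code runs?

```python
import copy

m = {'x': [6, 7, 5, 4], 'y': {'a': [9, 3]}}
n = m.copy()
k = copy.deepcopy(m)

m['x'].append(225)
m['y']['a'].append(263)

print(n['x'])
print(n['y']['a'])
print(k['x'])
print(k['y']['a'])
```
[6, 7, 5, 4, 225]
[9, 3, 263]
[6, 7, 5, 4]
[9, 3]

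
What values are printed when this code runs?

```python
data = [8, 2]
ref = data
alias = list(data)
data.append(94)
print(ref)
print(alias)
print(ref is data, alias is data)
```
[8, 2, 94]
[8, 2]
True False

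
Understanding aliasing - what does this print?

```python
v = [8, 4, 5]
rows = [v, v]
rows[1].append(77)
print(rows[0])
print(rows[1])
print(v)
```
[8, 4, 5, 77]
[8, 4, 5, 77]
[8, 4, 5, 77]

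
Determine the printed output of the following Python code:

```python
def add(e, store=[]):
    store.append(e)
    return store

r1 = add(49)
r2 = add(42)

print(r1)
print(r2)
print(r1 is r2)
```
[49, 42]
[49, 42]
True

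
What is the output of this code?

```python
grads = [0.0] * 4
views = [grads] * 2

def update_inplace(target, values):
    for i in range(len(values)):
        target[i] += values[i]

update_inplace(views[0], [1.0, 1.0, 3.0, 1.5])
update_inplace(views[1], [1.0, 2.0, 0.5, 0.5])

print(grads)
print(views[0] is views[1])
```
[2.0, 3.0, 3.5, 2.0]
True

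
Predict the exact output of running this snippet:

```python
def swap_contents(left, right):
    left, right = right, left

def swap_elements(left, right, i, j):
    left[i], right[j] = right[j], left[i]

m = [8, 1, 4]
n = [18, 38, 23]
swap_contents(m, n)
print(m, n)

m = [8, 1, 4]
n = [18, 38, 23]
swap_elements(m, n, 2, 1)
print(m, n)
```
[8, 1, 4] [18, 38, 23]
[8, 1, 38] [18, 4, 23]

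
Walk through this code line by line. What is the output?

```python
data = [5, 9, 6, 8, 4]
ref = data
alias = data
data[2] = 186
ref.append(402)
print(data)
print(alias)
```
[5, 9, 186, 8, 4, 402]
[5, 9, 186, 8, 4, 402]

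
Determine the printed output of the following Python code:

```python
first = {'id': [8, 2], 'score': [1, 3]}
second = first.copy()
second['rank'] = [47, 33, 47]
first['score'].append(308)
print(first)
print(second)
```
{'id': [8, 2], 'score': [1, 3, 308]}
{'id': [8, 2], 'score': [1, 3, 308], 'rank': [47, 33, 47]}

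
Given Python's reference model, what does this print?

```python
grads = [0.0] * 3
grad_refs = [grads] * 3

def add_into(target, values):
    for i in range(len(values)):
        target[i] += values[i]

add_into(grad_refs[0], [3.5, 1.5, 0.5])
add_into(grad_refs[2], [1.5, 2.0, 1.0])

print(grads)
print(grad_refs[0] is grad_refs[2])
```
[5.0, 3.5, 1.5]
True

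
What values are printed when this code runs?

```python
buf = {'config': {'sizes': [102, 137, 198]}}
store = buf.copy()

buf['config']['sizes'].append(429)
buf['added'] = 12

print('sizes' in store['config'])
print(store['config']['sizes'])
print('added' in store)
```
True
[102, 137, 198, 429]
False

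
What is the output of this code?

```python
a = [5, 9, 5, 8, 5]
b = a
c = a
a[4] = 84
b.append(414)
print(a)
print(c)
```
[5, 9, 5, 8, 84, 414]
[5, 9, 5, 8, 84, 414]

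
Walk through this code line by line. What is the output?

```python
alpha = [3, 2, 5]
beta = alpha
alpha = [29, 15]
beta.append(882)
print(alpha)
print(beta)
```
[29, 15]
[3, 2, 5, 882]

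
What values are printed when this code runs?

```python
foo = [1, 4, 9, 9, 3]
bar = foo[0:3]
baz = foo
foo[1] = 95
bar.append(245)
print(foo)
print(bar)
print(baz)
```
[1, 95, 9, 9, 3]
[1, 4, 9, 245]
[1, 95, 9, 9, 3]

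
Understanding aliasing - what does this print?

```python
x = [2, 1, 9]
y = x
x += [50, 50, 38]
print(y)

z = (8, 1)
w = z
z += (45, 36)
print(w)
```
[2, 1, 9, 50, 50, 38]
(8, 1)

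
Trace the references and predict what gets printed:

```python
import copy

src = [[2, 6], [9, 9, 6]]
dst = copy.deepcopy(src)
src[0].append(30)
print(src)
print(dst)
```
[[2, 6, 30], [9, 9, 6]]
[[2, 6], [9, 9, 6]]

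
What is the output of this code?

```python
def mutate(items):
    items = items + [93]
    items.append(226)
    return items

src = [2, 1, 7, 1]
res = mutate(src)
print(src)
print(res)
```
[2, 1, 7, 1]
[2, 1, 7, 1, 93, 226]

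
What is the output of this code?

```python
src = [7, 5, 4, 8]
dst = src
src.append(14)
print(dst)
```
[7, 5, 4, 8, 14]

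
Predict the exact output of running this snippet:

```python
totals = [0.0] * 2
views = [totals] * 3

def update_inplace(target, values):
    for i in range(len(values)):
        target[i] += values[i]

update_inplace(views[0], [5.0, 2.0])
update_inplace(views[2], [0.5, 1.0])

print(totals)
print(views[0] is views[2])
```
[5.5, 3.0]
True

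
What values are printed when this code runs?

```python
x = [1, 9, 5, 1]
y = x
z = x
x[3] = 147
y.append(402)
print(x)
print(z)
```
[1, 9, 5, 147, 402]
[1, 9, 5, 147, 402]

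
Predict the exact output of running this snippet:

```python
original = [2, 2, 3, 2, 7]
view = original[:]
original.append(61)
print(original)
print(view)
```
[2, 2, 3, 2, 7, 61]
[2, 2, 3, 2, 7]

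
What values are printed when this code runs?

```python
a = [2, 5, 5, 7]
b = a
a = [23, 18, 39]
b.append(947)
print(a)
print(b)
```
[23, 18, 39]
[2, 5, 5, 7, 947]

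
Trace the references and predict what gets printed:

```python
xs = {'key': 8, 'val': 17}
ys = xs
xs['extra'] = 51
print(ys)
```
{'key': 8, 'val': 17, 'extra': 51}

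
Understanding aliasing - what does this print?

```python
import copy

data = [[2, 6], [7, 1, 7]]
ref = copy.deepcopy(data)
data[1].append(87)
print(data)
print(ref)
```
[[2, 6], [7, 1, 7, 87]]
[[2, 6], [7, 1, 7]]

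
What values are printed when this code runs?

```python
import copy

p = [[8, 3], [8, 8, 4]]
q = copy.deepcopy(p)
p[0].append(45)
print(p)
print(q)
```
[[8, 3, 45], [8, 8, 4]]
[[8, 3], [8, 8, 4]]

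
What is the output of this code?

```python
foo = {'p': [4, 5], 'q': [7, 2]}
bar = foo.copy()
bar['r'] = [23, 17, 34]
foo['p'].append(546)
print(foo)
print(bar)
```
{'p': [4, 5, 546], 'q': [7, 2]}
{'p': [4, 5, 546], 'q': [7, 2], 'r': [23, 17, 34]}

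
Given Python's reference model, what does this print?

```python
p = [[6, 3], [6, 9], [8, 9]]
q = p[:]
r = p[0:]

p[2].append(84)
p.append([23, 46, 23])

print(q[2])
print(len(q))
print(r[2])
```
[8, 9, 84]
3
[8, 9, 84]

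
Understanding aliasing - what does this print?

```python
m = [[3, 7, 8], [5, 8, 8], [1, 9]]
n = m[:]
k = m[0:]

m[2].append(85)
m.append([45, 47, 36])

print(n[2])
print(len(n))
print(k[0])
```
[1, 9, 85]
3
[3, 7, 8]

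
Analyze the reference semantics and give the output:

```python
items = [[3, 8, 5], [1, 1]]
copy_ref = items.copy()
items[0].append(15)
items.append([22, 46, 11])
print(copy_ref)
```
[[3, 8, 5, 15], [1, 1]]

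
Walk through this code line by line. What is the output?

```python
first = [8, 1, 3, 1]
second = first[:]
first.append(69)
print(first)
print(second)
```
[8, 1, 3, 1, 69]
[8, 1, 3, 1]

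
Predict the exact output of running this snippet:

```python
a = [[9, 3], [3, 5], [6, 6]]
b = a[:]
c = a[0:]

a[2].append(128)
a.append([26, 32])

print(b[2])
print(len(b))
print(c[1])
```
[6, 6, 128]
3
[3, 5]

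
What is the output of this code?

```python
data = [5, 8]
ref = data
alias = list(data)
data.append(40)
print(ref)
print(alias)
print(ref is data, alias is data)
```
[5, 8, 40]
[5, 8]
True False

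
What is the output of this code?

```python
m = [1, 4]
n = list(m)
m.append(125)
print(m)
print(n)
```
[1, 4, 125]
[1, 4]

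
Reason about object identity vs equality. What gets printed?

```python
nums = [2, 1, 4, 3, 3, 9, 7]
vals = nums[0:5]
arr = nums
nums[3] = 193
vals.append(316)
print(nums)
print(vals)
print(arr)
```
[2, 1, 4, 193, 3, 9, 7]
[2, 1, 4, 3, 3, 316]
[2, 1, 4, 193, 3, 9, 7]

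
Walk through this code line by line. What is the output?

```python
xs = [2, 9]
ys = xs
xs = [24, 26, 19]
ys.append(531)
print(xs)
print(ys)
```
[24, 26, 19]
[2, 9, 531]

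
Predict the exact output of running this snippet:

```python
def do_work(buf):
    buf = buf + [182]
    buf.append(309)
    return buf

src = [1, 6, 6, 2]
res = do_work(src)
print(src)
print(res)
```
[1, 6, 6, 2]
[1, 6, 6, 2, 182, 309]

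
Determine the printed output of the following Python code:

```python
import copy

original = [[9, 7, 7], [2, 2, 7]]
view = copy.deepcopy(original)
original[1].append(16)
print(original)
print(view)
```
[[9, 7, 7], [2, 2, 7, 16]]
[[9, 7, 7], [2, 2, 7]]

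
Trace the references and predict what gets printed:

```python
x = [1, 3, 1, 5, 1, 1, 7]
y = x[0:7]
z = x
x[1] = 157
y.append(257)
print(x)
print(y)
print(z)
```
[1, 157, 1, 5, 1, 1, 7]
[1, 3, 1, 5, 1, 1, 7, 257]
[1, 157, 1, 5, 1, 1, 7]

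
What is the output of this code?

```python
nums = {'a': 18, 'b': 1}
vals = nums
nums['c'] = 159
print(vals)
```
{'a': 18, 'b': 1, 'c': 159}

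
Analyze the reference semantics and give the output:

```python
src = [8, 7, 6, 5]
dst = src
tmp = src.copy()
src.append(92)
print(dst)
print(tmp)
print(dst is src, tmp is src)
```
[8, 7, 6, 5, 92]
[8, 7, 6, 5]
True False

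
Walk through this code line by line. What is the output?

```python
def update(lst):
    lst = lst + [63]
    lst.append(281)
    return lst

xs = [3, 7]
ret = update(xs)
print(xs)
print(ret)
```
[3, 7]
[3, 7, 63, 281]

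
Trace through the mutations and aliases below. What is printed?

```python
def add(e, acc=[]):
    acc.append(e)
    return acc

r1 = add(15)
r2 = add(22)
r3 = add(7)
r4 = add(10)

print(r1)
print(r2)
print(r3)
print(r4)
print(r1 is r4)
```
[15, 22, 7, 10]
[15, 22, 7, 10]
[15, 22, 7, 10]
[15, 22, 7, 10]
True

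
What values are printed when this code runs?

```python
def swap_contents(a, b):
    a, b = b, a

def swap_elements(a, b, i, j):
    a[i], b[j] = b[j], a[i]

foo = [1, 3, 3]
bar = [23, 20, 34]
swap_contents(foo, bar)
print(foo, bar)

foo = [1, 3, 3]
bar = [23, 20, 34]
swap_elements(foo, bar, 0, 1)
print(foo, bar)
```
[1, 3, 3] [23, 20, 34]
[20, 3, 3] [23, 1, 34]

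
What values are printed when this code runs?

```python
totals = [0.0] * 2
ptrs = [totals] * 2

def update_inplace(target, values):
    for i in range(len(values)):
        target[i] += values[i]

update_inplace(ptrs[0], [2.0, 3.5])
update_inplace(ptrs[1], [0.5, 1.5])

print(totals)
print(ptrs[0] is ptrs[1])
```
[2.5, 5.0]
True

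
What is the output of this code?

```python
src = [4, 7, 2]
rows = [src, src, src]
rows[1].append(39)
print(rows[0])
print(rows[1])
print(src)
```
[4, 7, 2, 39]
[4, 7, 2, 39]
[4, 7, 2, 39]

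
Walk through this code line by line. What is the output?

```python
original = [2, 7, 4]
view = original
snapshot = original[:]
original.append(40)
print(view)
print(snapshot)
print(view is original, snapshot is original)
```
[2, 7, 4, 40]
[2, 7, 4]
True False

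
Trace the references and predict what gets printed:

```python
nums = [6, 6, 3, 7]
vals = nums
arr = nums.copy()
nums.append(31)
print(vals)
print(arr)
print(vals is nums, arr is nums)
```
[6, 6, 3, 7, 31]
[6, 6, 3, 7]
True False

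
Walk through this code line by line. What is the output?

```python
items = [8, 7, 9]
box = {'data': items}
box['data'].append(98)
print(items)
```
[8, 7, 9, 98]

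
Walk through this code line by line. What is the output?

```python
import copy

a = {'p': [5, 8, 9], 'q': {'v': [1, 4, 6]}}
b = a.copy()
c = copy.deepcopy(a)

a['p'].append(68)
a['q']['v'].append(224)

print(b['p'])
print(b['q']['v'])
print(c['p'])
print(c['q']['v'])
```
[5, 8, 9, 68]
[1, 4, 6, 224]
[5, 8, 9]
[1, 4, 6]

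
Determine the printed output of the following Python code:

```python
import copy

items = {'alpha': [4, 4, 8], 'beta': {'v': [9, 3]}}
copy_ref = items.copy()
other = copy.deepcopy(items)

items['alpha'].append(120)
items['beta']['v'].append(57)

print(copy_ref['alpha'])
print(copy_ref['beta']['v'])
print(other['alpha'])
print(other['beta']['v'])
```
[4, 4, 8, 120]
[9, 3, 57]
[4, 4, 8]
[9, 3]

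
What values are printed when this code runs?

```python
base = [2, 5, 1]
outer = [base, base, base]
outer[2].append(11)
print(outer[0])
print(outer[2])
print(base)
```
[2, 5, 1, 11]
[2, 5, 1, 11]
[2, 5, 1, 11]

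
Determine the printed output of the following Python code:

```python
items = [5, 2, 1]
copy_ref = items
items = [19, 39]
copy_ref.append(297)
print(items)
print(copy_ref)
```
[19, 39]
[5, 2, 1, 297]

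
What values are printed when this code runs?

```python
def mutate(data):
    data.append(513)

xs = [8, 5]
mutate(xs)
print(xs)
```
[8, 5, 513]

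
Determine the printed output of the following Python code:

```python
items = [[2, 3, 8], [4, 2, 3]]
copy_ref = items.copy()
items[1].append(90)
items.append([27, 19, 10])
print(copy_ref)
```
[[2, 3, 8], [4, 2, 3, 90]]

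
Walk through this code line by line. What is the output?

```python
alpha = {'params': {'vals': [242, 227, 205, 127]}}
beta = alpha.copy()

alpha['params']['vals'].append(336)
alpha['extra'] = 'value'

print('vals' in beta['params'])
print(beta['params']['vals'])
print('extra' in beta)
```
True
[242, 227, 205, 127, 336]
False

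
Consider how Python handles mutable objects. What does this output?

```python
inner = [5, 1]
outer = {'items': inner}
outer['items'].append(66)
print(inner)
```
[5, 1, 66]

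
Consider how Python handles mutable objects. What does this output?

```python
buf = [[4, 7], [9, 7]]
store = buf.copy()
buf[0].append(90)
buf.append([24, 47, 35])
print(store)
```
[[4, 7, 90], [9, 7]]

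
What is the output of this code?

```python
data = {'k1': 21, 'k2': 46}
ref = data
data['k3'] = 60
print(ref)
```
{'k1': 21, 'k2': 46, 'k3': 60}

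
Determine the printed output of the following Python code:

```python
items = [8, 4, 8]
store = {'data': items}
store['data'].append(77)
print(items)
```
[8, 4, 8, 77]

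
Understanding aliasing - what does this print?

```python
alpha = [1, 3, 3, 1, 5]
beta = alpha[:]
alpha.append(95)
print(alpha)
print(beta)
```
[1, 3, 3, 1, 5, 95]
[1, 3, 3, 1, 5]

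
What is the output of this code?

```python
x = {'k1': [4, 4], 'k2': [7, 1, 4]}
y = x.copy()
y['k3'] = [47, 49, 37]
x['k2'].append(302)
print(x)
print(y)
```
{'k1': [4, 4], 'k2': [7, 1, 4, 302]}
{'k1': [4, 4], 'k2': [7, 1, 4, 302], 'k3': [47, 49, 37]}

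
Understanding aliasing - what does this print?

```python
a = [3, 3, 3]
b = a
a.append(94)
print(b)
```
[3, 3, 3, 94]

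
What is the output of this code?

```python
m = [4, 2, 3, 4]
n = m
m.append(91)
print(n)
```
[4, 2, 3, 4, 91]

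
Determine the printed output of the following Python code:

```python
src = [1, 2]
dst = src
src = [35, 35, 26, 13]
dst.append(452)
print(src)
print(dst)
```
[35, 35, 26, 13]
[1, 2, 452]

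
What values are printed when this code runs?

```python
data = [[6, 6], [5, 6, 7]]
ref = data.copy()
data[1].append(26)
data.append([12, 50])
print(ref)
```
[[6, 6], [5, 6, 7, 26]]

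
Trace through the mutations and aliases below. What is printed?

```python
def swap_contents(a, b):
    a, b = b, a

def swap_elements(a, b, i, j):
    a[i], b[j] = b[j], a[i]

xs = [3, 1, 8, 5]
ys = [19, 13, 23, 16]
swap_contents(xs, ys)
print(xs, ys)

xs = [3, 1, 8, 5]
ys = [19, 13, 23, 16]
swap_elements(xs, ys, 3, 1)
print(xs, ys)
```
[3, 1, 8, 5] [19, 13, 23, 16]
[3, 1, 8, 13] [19, 5, 23, 16]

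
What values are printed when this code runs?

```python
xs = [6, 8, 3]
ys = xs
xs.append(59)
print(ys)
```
[6, 8, 3, 59]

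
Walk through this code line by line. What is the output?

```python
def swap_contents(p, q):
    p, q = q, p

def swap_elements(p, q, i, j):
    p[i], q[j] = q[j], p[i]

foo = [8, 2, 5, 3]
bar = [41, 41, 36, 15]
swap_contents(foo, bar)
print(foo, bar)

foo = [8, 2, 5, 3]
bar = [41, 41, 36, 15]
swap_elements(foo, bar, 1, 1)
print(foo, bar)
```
[8, 2, 5, 3] [41, 41, 36, 15]
[8, 41, 5, 3] [41, 2, 36, 15]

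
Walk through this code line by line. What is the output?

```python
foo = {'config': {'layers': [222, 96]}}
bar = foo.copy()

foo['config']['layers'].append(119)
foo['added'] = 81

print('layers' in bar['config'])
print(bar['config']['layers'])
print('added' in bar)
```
True
[222, 96, 119]
False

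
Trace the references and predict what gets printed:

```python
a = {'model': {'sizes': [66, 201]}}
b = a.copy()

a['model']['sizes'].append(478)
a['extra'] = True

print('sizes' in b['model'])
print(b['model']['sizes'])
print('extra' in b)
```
True
[66, 201, 478]
False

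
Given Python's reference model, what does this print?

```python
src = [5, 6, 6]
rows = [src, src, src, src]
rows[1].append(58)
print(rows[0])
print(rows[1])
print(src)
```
[5, 6, 6, 58]
[5, 6, 6, 58]
[5, 6, 6, 58]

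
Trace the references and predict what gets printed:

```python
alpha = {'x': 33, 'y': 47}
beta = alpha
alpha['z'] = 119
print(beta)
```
{'x': 33, 'y': 47, 'z': 119}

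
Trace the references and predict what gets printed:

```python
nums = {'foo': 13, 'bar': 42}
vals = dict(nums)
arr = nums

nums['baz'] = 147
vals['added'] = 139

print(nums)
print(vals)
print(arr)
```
{'foo': 13, 'bar': 42, 'baz': 147}
{'foo': 13, 'bar': 42, 'added': 139}
{'foo': 13, 'bar': 42, 'baz': 147}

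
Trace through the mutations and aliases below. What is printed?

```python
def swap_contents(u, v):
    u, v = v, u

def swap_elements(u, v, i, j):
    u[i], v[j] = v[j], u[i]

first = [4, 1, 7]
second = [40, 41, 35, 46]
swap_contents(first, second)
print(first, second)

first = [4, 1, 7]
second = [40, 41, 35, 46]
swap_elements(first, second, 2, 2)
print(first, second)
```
[4, 1, 7] [40, 41, 35, 46]
[4, 1, 35] [40, 41, 7, 46]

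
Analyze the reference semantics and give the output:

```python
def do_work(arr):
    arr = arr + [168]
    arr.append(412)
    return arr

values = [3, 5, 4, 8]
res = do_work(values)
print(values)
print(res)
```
[3, 5, 4, 8]
[3, 5, 4, 8, 168, 412]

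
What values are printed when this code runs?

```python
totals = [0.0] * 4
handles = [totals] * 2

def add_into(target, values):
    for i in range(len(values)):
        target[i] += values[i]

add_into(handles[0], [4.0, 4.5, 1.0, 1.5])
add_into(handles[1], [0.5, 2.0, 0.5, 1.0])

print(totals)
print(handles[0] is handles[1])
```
[4.5, 6.5, 1.5, 2.5]
True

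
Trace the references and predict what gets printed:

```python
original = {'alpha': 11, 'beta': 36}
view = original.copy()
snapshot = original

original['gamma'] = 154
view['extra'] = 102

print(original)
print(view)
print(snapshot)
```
{'alpha': 11, 'beta': 36, 'gamma': 154}
{'alpha': 11, 'beta': 36, 'extra': 102}
{'alpha': 11, 'beta': 36, 'gamma': 154}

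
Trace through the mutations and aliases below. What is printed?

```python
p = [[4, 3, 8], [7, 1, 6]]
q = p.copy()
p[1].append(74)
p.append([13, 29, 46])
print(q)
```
[[4, 3, 8], [7, 1, 6, 74]]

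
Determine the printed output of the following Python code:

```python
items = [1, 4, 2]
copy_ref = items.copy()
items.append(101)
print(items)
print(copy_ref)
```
[1, 4, 2, 101]
[1, 4, 2]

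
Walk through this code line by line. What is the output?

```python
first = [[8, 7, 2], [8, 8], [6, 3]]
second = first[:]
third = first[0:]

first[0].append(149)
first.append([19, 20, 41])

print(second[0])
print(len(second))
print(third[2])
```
[8, 7, 2, 149]
3
[6, 3]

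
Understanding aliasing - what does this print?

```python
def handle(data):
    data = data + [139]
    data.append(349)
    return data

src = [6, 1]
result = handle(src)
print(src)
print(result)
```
[6, 1]
[6, 1, 139, 349]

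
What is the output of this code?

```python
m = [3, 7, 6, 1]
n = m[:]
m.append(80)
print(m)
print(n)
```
[3, 7, 6, 1, 80]
[3, 7, 6, 1]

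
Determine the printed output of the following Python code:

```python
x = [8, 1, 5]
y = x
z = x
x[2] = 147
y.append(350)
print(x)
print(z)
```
[8, 1, 147, 350]
[8, 1, 147, 350]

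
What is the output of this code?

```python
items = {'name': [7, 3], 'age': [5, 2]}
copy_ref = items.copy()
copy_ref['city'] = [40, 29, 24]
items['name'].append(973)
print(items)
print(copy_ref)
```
{'name': [7, 3, 973], 'age': [5, 2]}
{'name': [7, 3, 973], 'age': [5, 2], 'city': [40, 29, 24]}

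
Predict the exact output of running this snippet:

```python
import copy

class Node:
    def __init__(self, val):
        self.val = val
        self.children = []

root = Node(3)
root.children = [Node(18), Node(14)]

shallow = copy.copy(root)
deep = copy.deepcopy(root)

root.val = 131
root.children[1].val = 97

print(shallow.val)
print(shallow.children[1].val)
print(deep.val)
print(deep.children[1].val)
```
3
97
3
14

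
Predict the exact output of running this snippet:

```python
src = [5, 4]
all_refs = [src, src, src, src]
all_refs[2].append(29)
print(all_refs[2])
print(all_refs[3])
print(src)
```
[5, 4, 29]
[5, 4, 29]
[5, 4, 29]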